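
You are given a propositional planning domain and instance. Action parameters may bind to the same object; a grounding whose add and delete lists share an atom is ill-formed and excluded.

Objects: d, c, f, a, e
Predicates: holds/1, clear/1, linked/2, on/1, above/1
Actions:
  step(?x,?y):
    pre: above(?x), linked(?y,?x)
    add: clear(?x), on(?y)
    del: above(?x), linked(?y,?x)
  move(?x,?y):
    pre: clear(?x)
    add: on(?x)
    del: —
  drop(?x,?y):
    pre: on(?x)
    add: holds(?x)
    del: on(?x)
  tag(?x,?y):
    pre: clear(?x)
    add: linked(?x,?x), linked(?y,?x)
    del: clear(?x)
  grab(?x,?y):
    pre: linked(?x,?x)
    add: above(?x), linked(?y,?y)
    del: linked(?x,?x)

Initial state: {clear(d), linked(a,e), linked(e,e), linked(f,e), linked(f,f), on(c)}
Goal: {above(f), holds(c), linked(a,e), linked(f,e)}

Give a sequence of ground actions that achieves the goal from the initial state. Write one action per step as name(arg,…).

1. drop(c,d)  →  {clear(d), holds(c), linked(a,e), linked(e,e), linked(f,e), linked(f,f)}
2. grab(f,d)  →  {above(f), clear(d), holds(c), linked(a,e), linked(d,d), linked(e,e), linked(f,e)}

drop(c,d); grab(f,d)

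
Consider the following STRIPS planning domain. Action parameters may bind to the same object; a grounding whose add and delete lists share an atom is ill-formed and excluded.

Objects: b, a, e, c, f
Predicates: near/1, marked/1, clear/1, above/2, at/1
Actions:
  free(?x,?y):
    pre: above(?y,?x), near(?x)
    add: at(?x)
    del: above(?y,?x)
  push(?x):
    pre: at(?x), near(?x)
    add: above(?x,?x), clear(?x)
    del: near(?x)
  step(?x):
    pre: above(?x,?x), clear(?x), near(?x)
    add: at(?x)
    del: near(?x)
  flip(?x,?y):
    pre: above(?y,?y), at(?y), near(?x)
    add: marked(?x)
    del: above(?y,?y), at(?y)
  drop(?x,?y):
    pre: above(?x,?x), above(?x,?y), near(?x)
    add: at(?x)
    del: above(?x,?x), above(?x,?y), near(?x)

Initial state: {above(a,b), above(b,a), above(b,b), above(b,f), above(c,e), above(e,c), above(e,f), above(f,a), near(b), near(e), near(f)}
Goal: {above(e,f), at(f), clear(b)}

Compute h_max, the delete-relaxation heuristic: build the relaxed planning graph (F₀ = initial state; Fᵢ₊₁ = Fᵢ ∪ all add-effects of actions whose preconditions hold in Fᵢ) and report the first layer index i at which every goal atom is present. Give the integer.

F0 = init (11 atoms)
F1 = F0 ∪ {at(b), at(e), at(f)}  (14 atoms)
F2 = F1 ∪ {above(e,e), above(f,f), clear(b), clear(e), clear(f), marked(b), marked(e), marked(f)}  (22 atoms)
goal ⊆ F2  ⇒  h_max = 2

2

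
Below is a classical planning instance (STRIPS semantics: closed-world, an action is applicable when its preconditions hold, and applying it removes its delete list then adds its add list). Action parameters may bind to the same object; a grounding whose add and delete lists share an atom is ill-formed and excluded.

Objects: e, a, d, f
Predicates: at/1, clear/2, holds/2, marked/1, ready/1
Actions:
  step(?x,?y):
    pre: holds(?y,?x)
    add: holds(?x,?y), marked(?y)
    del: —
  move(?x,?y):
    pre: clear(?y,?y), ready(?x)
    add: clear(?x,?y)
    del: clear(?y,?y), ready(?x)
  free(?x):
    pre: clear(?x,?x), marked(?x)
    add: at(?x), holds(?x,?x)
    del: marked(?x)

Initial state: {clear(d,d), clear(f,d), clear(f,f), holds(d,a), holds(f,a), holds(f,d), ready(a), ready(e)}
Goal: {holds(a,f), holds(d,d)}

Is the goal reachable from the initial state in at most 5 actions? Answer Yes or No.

1. step(a,d)  →  {clear(d,d), clear(f,d), clear(f,f), holds(a,d), holds(d,a), holds(f,a), holds(f,d), marked(d), ready(a), ready(e)}
2. step(a,f)  →  {clear(d,d), clear(f,d), clear(f,f), holds(a,d), holds(a,f), holds(d,a), holds(f,a), holds(f,d), marked(d), marked(f), ready(a), ready(e)}
3. free(d)  →  {at(d), clear(d,d), clear(f,d), clear(f,f), holds(a,d), holds(a,f), holds(d,a), holds(d,d), holds(f,a), holds(f,d), marked(f), ready(a), ready(e)}
optimal plan length = 3; 3 ≤ 5

Yes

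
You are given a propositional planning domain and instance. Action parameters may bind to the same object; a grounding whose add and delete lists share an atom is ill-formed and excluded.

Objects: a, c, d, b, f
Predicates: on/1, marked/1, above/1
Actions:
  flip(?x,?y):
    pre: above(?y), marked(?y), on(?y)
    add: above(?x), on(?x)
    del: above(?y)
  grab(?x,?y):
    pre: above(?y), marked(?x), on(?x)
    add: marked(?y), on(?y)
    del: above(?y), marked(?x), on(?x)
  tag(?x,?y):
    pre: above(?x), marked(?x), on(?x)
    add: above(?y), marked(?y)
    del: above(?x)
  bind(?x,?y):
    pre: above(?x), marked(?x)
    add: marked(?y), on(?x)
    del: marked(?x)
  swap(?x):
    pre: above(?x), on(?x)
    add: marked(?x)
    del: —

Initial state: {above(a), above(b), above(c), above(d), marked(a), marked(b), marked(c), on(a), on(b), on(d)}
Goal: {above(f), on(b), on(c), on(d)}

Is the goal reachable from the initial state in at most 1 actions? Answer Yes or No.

No

1. flip(c,a)  →  {above(b), above(c), above(d), marked(a), marked(b), marked(c), on(a), on(b), on(c), on(d)}
2. flip(f,c)  →  {above(b), above(d), above(f), marked(a), marked(b), marked(c), on(a), on(b), on(c), on(d), on(f)}
optimal plan length = 2; 2 > 1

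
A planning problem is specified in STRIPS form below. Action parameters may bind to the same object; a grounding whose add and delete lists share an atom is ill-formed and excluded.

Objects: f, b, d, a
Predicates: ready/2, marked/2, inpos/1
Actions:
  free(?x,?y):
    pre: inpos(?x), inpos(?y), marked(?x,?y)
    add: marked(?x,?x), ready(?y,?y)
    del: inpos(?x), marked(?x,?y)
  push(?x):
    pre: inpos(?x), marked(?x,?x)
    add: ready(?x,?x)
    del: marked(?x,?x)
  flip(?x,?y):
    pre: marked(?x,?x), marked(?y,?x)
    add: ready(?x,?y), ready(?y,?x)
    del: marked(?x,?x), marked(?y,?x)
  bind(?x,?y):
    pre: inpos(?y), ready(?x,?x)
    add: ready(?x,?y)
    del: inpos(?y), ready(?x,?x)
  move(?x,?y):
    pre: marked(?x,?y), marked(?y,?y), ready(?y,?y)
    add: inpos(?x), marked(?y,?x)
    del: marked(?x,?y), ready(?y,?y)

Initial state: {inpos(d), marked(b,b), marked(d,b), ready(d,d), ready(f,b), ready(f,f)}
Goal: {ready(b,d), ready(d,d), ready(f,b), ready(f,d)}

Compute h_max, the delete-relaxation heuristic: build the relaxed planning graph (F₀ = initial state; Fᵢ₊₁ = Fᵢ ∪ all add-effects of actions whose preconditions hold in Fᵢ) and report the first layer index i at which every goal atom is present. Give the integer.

F0 = init (6 atoms)
F1 = F0 ∪ {ready(b,b), ready(b,d), ready(d,b), ready(f,d)}  (10 atoms)
goal ⊆ F1  ⇒  h_max = 1

1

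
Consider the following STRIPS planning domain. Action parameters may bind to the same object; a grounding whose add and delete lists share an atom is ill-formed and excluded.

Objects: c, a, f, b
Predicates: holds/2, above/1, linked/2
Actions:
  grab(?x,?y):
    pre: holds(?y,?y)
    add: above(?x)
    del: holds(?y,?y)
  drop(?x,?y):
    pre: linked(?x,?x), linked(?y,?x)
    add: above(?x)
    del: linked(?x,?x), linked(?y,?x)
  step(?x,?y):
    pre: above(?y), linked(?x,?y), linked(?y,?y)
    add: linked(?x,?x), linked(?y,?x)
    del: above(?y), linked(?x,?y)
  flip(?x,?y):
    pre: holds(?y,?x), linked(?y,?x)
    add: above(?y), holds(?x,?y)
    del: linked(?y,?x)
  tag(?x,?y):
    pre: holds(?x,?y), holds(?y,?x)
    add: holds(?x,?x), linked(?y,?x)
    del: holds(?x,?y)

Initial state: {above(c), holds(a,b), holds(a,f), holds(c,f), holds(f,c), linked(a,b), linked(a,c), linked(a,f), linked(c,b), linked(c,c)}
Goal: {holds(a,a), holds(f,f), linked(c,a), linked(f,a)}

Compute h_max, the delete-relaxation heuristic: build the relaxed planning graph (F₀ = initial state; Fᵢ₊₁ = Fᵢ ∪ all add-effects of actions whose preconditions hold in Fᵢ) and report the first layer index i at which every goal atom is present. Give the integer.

F0 = init (10 atoms)
F1 = F0 ∪ {above(a), holds(b,a), holds(c,c), holds(f,a), holds(f,f), linked(a,a), linked(c,a), linked(c,f), linked(f,c)}  (19 atoms)
F2 = F1 ∪ {above(b), above(f), holds(a,a), holds(b,b), linked(b,a), linked(f,a), linked(f,f)}  (26 atoms)
goal ⊆ F2  ⇒  h_max = 2

2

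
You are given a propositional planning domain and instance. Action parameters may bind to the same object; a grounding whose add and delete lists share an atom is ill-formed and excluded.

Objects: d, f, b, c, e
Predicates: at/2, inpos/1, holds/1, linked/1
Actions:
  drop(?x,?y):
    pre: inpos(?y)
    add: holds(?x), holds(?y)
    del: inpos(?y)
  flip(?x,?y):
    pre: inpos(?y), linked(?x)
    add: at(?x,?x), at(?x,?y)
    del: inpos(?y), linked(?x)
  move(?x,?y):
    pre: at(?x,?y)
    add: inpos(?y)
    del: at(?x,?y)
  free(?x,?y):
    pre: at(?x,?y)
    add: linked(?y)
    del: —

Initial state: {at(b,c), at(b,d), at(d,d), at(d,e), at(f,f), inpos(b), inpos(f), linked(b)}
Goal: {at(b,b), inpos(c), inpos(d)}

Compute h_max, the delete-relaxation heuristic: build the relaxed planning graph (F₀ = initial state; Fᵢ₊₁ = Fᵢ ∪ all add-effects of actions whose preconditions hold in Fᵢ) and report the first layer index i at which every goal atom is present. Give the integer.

F0 = init (8 atoms)
F1 = F0 ∪ {at(b,b), at(b,f), holds(b), holds(c), holds(d), holds(e), holds(f), inpos(c), inpos(d), inpos(e), linked(c), linked(d), linked(e), linked(f)}  (22 atoms)
goal ⊆ F1  ⇒  h_max = 1

1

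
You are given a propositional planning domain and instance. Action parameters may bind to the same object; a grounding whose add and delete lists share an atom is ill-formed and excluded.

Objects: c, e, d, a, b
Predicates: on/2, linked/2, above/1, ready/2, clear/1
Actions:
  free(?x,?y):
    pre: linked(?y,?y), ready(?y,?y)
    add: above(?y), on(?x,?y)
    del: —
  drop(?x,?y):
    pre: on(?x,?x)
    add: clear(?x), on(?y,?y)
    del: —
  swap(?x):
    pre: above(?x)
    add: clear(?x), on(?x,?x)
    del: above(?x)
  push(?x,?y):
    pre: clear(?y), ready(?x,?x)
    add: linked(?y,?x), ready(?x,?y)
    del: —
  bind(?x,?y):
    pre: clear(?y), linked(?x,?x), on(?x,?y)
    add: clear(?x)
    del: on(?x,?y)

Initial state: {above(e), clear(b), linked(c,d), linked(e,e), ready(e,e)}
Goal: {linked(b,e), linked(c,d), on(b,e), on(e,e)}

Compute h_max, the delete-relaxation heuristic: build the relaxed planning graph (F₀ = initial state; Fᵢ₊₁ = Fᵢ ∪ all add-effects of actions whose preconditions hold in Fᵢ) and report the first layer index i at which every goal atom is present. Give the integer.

F0 = init (5 atoms)
F1 = F0 ∪ {clear(e), linked(b,e), on(a,e), on(b,e), on(c,e), on(d,e), on(e,e), ready(e,b)}  (13 atoms)
goal ⊆ F1  ⇒  h_max = 1

1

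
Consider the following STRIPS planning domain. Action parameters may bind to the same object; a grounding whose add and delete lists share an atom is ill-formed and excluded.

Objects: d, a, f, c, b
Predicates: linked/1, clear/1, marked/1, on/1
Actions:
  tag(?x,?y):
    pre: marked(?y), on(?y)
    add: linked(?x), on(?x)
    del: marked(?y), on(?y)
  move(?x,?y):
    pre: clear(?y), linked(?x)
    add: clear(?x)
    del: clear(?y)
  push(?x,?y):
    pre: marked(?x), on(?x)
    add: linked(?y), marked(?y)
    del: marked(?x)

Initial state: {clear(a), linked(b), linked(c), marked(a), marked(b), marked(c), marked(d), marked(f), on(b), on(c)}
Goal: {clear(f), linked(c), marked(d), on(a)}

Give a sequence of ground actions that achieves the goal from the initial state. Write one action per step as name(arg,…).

tag(a,c); tag(f,b); move(f,a)

1. tag(a,c)  →  {clear(a), linked(a), linked(b), linked(c), marked(a), marked(b), marked(d), marked(f), on(a), on(b)}
2. tag(f,b)  →  {clear(a), linked(a), linked(b), linked(c), linked(f), marked(a), marked(d), marked(f), on(a), on(f)}
3. move(f,a)  →  {clear(f), linked(a), linked(b), linked(c), linked(f), marked(a), marked(d), marked(f), on(a), on(f)}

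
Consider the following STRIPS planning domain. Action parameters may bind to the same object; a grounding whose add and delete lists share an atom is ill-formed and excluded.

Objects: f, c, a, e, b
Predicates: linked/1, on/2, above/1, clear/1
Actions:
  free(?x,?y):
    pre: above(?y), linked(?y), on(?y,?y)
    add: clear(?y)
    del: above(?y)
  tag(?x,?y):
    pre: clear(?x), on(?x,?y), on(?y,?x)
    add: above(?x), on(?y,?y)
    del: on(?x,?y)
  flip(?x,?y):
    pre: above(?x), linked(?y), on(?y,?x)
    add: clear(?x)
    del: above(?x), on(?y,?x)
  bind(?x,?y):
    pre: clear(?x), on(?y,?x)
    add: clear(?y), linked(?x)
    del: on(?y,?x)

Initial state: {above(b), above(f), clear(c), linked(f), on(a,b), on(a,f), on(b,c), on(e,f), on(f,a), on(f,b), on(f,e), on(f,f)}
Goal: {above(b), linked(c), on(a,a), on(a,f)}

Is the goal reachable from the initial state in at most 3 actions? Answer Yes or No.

Yes

1. free(f,f)  →  {above(b), clear(c), clear(f), linked(f), on(a,b), on(a,f), on(b,c), on(e,f), on(f,a), on(f,b), on(f,e), on(f,f)}
2. tag(f,a)  →  {above(b), above(f), clear(c), clear(f), linked(f), on(a,a), on(a,b), on(a,f), on(b,c), on(e,f), on(f,b), on(f,e), on(f,f)}
3. bind(c,b)  →  {above(b), above(f), clear(b), clear(c), clear(f), linked(c), linked(f), on(a,a), on(a,b), on(a,f), on(e,f), on(f,b), on(f,e), on(f,f)}
optimal plan length = 3; 3 ≤ 3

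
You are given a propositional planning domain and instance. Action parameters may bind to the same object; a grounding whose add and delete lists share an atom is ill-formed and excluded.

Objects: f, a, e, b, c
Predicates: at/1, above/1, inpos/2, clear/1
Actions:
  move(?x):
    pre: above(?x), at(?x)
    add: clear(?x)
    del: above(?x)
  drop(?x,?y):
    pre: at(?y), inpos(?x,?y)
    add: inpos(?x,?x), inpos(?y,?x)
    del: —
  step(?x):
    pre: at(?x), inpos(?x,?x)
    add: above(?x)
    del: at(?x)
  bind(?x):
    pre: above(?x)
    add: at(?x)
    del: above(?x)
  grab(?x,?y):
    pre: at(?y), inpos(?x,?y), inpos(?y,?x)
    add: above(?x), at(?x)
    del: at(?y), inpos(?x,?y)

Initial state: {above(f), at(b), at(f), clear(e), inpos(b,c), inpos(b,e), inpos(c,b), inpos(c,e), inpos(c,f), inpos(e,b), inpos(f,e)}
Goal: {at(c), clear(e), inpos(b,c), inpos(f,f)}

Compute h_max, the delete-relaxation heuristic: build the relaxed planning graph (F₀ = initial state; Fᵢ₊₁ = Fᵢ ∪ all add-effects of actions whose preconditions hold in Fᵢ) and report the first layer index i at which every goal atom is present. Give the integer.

2

F0 = init (11 atoms)
F1 = F0 ∪ {above(c), above(e), at(c), at(e), clear(f), inpos(c,c), inpos(e,e), inpos(f,c)}  (19 atoms)
F2 = F1 ∪ {above(b), clear(c), inpos(b,b), inpos(e,c), inpos(e,f), inpos(f,f)}  (25 atoms)
goal ⊆ F2  ⇒  h_max = 2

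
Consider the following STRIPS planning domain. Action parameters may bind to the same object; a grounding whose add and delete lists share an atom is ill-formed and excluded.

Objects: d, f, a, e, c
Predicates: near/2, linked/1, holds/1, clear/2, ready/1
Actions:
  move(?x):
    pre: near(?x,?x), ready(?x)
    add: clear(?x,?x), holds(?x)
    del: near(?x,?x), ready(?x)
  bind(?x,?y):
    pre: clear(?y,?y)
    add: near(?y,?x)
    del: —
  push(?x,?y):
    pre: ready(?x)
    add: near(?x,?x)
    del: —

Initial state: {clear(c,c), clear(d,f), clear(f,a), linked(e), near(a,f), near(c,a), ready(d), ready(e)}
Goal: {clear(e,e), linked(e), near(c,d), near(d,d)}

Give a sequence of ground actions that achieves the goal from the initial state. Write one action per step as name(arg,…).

bind(d,c); push(d,d); push(e,d); move(e)

1. bind(d,c)  →  {clear(c,c), clear(d,f), clear(f,a), linked(e), near(a,f), near(c,a), near(c,d), ready(d), ready(e)}
2. push(d,d)  →  {clear(c,c), clear(d,f), clear(f,a), linked(e), near(a,f), near(c,a), near(c,d), near(d,d), ready(d), ready(e)}
3. push(e,d)  →  {clear(c,c), clear(d,f), clear(f,a), linked(e), near(a,f), near(c,a), near(c,d), near(d,d), near(e,e), ready(d), ready(e)}
4. move(e)  →  {clear(c,c), clear(d,f), clear(e,e), clear(f,a), holds(e), linked(e), near(a,f), near(c,a), near(c,d), near(d,d), ready(d)}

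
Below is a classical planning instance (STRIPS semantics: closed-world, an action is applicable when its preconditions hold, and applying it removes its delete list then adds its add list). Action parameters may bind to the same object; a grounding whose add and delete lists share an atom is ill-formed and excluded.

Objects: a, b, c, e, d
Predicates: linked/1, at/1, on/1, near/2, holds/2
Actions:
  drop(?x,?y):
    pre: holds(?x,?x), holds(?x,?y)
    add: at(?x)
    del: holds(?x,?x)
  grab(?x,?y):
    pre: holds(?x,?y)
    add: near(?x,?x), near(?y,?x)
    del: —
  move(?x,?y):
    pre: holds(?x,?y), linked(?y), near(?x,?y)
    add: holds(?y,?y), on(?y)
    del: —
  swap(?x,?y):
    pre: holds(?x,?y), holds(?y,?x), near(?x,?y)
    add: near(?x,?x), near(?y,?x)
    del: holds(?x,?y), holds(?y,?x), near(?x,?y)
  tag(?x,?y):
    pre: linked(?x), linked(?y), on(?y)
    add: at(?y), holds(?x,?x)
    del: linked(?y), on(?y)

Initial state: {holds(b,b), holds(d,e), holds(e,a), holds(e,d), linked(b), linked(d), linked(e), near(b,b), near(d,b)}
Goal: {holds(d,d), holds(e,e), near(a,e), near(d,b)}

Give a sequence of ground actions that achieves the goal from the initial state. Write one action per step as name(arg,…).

1. grab(e,a)  →  {holds(b,b), holds(d,e), holds(e,a), holds(e,d), linked(b), linked(d), linked(e), near(a,e), near(b,b), near(d,b), near(e,e)}
2. grab(e,d)  →  {holds(b,b), holds(d,e), holds(e,a), holds(e,d), linked(b), linked(d), linked(e), near(a,e), near(b,b), near(d,b), near(d,e), near(e,e)}
3. move(d,e)  →  {holds(b,b), holds(d,e), holds(e,a), holds(e,d), holds(e,e), linked(b), linked(d), linked(e), near(a,e), near(b,b), near(d,b), near(d,e), near(e,e), on(e)}
4. tag(d,e)  →  {at(e), holds(b,b), holds(d,d), holds(d,e), holds(e,a), holds(e,d), holds(e,e), linked(b), linked(d), near(a,e), near(b,b), near(d,b), near(d,e), near(e,e)}

grab(e,a); grab(e,d); move(d,e); tag(d,e)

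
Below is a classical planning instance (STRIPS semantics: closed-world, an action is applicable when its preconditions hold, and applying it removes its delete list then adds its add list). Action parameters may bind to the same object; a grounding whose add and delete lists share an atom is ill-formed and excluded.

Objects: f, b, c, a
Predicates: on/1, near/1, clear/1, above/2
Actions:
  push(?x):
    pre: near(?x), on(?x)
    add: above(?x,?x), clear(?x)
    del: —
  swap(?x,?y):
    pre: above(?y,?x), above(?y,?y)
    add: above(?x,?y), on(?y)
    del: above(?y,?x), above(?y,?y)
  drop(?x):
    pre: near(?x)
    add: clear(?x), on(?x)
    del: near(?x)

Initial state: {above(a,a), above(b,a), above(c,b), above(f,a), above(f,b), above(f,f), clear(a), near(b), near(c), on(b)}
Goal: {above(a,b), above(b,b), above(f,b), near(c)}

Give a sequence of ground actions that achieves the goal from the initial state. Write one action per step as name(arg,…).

1. push(b)  →  {above(a,a), above(b,a), above(b,b), above(c,b), above(f,a), above(f,b), above(f,f), clear(a), clear(b), near(b), near(c), on(b)}
2. swap(a,b)  →  {above(a,a), above(a,b), above(c,b), above(f,a), above(f,b), above(f,f), clear(a), clear(b), near(b), near(c), on(b)}
3. push(b)  →  {above(a,a), above(a,b), above(b,b), above(c,b), above(f,a), above(f,b), above(f,f), clear(a), clear(b), near(b), near(c), on(b)}

push(b); swap(a,b); push(b)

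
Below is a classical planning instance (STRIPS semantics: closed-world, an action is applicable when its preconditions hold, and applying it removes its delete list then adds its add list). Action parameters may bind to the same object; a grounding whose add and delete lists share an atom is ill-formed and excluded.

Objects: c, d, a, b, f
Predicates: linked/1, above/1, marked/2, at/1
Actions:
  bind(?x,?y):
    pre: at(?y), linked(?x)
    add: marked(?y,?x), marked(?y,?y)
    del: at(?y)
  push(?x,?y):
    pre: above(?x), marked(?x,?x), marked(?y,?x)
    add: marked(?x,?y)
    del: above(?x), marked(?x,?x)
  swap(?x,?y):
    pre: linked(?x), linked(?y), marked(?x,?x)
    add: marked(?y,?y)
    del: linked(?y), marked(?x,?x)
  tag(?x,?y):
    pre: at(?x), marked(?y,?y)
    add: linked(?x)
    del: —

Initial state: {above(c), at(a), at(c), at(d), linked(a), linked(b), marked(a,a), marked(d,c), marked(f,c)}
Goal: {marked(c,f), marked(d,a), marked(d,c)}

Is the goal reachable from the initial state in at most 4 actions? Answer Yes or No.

1. bind(a,c)  →  {above(c), at(a), at(d), linked(a), linked(b), marked(a,a), marked(c,a), marked(c,c), marked(d,c), marked(f,c)}
2. bind(a,d)  →  {above(c), at(a), linked(a), linked(b), marked(a,a), marked(c,a), marked(c,c), marked(d,a), marked(d,c), marked(d,d), marked(f,c)}
3. push(c,f)  →  {at(a), linked(a), linked(b), marked(a,a), marked(c,a), marked(c,f), marked(d,a), marked(d,c), marked(d,d), marked(f,c)}
optimal plan length = 3; 3 ≤ 4

Yes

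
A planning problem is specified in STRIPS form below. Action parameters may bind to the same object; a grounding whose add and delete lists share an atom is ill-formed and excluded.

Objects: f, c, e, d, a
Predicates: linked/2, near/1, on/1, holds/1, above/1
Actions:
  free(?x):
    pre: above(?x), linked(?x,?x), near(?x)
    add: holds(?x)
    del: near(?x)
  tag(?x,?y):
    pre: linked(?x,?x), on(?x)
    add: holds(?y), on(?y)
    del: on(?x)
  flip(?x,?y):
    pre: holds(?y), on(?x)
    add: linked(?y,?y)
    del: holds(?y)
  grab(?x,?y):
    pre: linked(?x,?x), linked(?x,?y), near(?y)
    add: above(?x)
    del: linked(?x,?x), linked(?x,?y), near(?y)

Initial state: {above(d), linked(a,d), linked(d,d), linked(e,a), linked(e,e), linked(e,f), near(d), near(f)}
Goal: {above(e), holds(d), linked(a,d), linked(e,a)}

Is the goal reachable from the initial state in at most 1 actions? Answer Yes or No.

1. free(d)  →  {above(d), holds(d), linked(a,d), linked(d,d), linked(e,a), linked(e,e), linked(e,f), near(f)}
2. grab(e,f)  →  {above(d), above(e), holds(d), linked(a,d), linked(d,d), linked(e,a)}
optimal plan length = 2; 2 > 1

No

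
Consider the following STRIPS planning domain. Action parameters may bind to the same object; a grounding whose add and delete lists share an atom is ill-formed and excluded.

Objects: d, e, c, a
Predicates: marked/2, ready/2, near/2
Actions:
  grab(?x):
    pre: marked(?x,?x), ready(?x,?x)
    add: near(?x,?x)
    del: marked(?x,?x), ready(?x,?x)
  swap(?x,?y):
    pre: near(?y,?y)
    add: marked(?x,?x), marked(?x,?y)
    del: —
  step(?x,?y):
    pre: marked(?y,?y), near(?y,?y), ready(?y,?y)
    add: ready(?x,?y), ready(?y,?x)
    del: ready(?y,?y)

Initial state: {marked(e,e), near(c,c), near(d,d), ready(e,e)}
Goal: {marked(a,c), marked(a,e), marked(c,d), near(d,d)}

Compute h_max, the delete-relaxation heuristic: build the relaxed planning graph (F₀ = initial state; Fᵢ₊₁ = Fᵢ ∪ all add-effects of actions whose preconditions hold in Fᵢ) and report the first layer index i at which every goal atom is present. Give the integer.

F0 = init (4 atoms)
F1 = F0 ∪ {marked(a,a), marked(a,c), marked(a,d), marked(c,c), marked(c,d), marked(d,c), marked(d,d), marked(e,c), marked(e,d), near(e,e)}  (14 atoms)
F2 = F1 ∪ {marked(a,e), marked(c,e), marked(d,e), ready(a,e), ready(c,e), ready(d,e), ready(e,a), ready(e,c), ready(e,d)}  (23 atoms)
goal ⊆ F2  ⇒  h_max = 2

2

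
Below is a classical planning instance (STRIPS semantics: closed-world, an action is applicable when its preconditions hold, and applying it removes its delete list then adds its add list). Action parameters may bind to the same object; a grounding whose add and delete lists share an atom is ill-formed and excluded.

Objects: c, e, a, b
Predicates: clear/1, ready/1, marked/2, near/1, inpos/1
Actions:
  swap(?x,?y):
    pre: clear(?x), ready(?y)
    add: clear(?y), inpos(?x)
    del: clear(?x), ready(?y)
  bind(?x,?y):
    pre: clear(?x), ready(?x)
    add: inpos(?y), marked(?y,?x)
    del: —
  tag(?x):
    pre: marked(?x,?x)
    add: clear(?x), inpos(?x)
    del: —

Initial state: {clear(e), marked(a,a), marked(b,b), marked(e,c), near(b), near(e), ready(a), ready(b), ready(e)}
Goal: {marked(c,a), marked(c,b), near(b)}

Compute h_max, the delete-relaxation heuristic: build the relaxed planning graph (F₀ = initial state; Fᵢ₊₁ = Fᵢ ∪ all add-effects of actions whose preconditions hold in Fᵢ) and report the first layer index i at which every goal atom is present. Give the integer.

2

F0 = init (9 atoms)
F1 = F0 ∪ {clear(a), clear(b), inpos(a), inpos(b), inpos(c), inpos(e), marked(a,e), marked(b,e), marked(c,e), marked(e,e)}  (19 atoms)
F2 = F1 ∪ {marked(a,b), marked(b,a), marked(c,a), marked(c,b), marked(e,a), marked(e,b)}  (25 atoms)
goal ⊆ F2  ⇒  h_max = 2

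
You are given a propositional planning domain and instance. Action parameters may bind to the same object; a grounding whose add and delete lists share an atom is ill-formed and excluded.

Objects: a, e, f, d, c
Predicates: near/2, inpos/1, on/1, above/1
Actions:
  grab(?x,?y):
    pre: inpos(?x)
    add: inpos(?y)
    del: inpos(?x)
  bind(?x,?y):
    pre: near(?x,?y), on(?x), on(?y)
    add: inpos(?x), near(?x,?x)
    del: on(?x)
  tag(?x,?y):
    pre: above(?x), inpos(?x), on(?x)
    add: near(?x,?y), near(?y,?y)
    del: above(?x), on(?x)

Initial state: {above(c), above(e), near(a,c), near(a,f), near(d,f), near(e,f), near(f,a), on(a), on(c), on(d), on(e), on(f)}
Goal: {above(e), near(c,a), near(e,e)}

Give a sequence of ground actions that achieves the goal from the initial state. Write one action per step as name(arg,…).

bind(e,f); grab(e,c); tag(c,a)

1. bind(e,f)  →  {above(c), above(e), inpos(e), near(a,c), near(a,f), near(d,f), near(e,e), near(e,f), near(f,a), on(a), on(c), on(d), on(f)}
2. grab(e,c)  →  {above(c), above(e), inpos(c), near(a,c), near(a,f), near(d,f), near(e,e), near(e,f), near(f,a), on(a), on(c), on(d), on(f)}
3. tag(c,a)  →  {above(e), inpos(c), near(a,a), near(a,c), near(a,f), near(c,a), near(d,f), near(e,e), near(e,f), near(f,a), on(a), on(d), on(f)}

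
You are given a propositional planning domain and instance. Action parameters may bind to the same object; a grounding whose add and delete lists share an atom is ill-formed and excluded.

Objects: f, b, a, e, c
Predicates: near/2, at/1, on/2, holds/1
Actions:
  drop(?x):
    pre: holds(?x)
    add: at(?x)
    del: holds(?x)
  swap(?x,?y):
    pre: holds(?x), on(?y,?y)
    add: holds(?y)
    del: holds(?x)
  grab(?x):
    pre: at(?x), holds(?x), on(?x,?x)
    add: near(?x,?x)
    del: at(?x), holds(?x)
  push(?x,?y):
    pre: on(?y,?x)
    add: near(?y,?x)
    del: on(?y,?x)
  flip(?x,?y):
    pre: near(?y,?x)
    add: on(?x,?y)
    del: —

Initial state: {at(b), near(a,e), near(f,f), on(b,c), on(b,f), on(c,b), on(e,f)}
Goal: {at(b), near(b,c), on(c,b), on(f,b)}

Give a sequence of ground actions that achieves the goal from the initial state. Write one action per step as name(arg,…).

push(f,b); push(c,b); flip(f,b)

1. push(f,b)  →  {at(b), near(a,e), near(b,f), near(f,f), on(b,c), on(c,b), on(e,f)}
2. push(c,b)  →  {at(b), near(a,e), near(b,c), near(b,f), near(f,f), on(c,b), on(e,f)}
3. flip(f,b)  →  {at(b), near(a,e), near(b,c), near(b,f), near(f,f), on(c,b), on(e,f), on(f,b)}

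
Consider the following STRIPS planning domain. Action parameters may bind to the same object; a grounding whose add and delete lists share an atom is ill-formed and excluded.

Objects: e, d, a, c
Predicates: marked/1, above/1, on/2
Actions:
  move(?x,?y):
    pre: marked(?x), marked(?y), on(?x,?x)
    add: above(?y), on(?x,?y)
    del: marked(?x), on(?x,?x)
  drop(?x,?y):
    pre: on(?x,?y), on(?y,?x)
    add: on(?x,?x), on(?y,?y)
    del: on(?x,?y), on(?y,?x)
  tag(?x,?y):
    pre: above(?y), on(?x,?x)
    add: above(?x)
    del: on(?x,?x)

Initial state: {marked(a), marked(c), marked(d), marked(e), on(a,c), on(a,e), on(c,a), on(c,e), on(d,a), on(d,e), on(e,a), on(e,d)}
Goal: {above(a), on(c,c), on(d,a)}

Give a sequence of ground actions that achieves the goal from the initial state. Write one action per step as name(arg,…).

drop(e,d); move(e,a); drop(a,c)

1. drop(e,d)  →  {marked(a), marked(c), marked(d), marked(e), on(a,c), on(a,e), on(c,a), on(c,e), on(d,a), on(d,d), on(e,a), on(e,e)}
2. move(e,a)  →  {above(a), marked(a), marked(c), marked(d), on(a,c), on(a,e), on(c,a), on(c,e), on(d,a), on(d,d), on(e,a)}
3. drop(a,c)  →  {above(a), marked(a), marked(c), marked(d), on(a,a), on(a,e), on(c,c), on(c,e), on(d,a), on(d,d), on(e,a)}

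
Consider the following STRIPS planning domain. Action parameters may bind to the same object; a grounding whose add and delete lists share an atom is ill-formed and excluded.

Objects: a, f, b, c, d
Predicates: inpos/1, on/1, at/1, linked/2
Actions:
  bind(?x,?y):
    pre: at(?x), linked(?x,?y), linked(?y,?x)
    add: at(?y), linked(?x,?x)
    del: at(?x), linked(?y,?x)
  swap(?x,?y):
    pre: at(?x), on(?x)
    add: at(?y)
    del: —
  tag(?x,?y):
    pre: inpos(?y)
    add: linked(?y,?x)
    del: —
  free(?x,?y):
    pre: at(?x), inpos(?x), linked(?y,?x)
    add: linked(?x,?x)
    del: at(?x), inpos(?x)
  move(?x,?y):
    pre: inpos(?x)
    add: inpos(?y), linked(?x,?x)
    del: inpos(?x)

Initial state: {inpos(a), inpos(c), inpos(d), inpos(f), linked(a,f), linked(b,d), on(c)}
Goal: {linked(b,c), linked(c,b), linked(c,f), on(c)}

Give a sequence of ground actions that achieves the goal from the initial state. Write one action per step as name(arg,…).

1. tag(f,c)  →  {inpos(a), inpos(c), inpos(d), inpos(f), linked(a,f), linked(b,d), linked(c,f), on(c)}
2. tag(b,c)  →  {inpos(a), inpos(c), inpos(d), inpos(f), linked(a,f), linked(b,d), linked(c,b), linked(c,f), on(c)}
3. move(a,b)  →  {inpos(b), inpos(c), inpos(d), inpos(f), linked(a,a), linked(a,f), linked(b,d), linked(c,b), linked(c,f), on(c)}
4. tag(c,b)  →  {inpos(b), inpos(c), inpos(d), inpos(f), linked(a,a), linked(a,f), linked(b,c), linked(b,d), linked(c,b), linked(c,f), on(c)}

tag(f,c); tag(b,c); move(a,b); tag(c,b)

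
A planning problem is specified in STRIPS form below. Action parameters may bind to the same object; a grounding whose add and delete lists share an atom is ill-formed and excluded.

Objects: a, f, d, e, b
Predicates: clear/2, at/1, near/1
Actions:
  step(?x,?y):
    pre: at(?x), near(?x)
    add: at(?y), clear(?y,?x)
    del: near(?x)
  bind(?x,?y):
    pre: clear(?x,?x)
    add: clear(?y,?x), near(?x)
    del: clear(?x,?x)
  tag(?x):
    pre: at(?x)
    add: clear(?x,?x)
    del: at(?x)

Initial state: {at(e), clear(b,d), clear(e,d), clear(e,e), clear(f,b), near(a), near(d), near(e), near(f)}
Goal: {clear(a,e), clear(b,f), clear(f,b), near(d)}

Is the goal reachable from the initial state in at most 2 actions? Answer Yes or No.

1. step(e,a)  →  {at(a), at(e), clear(a,e), clear(b,d), clear(e,d), clear(e,e), clear(f,b), near(a), near(d), near(f)}
2. step(a,f)  →  {at(a), at(e), at(f), clear(a,e), clear(b,d), clear(e,d), clear(e,e), clear(f,a), clear(f,b), near(d), near(f)}
3. step(f,b)  →  {at(a), at(b), at(e), at(f), clear(a,e), clear(b,d), clear(b,f), clear(e,d), clear(e,e), clear(f,a), clear(f,b), near(d)}
optimal plan length = 3; 3 > 2

No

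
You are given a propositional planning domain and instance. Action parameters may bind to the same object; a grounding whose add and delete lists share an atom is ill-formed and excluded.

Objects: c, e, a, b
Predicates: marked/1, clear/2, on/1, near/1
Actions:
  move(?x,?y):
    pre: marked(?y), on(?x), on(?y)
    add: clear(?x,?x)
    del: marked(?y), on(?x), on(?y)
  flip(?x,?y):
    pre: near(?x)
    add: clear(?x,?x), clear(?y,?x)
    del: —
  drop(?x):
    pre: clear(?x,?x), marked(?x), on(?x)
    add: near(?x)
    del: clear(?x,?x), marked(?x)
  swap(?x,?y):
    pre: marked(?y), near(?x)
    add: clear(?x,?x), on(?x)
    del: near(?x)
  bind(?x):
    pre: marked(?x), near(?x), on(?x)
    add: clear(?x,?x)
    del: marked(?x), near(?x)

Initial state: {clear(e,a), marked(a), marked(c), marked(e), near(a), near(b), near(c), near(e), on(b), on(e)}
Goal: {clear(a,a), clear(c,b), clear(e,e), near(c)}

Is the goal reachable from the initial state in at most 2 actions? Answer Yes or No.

No

1. move(e,e)  →  {clear(e,a), clear(e,e), marked(a), marked(c), near(a), near(b), near(c), near(e), on(b)}
2. flip(a,c)  →  {clear(a,a), clear(c,a), clear(e,a), clear(e,e), marked(a), marked(c), near(a), near(b), near(c), near(e), on(b)}
3. flip(b,c)  →  {clear(a,a), clear(b,b), clear(c,a), clear(c,b), clear(e,a), clear(e,e), marked(a), marked(c), near(a), near(b), near(c), near(e), on(b)}
optimal plan length = 3; 3 > 2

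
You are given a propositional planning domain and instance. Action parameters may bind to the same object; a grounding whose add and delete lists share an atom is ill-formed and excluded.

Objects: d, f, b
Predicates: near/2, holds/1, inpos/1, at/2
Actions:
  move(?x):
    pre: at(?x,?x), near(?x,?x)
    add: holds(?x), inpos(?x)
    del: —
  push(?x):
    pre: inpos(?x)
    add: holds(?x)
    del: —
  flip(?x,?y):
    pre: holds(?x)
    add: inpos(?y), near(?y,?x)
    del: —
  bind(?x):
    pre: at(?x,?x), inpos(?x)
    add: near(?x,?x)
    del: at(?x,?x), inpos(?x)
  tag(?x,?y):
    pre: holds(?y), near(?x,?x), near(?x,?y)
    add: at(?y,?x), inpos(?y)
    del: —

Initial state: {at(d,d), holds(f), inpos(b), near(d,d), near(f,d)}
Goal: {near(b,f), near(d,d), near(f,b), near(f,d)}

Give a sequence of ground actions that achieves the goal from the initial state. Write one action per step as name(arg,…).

1. push(b)  →  {at(d,d), holds(b), holds(f), inpos(b), near(d,d), near(f,d)}
2. flip(f,b)  →  {at(d,d), holds(b), holds(f), inpos(b), near(b,f), near(d,d), near(f,d)}
3. flip(b,f)  →  {at(d,d), holds(b), holds(f), inpos(b), inpos(f), near(b,f), near(d,d), near(f,b), near(f,d)}

push(b); flip(f,b); flip(b,f)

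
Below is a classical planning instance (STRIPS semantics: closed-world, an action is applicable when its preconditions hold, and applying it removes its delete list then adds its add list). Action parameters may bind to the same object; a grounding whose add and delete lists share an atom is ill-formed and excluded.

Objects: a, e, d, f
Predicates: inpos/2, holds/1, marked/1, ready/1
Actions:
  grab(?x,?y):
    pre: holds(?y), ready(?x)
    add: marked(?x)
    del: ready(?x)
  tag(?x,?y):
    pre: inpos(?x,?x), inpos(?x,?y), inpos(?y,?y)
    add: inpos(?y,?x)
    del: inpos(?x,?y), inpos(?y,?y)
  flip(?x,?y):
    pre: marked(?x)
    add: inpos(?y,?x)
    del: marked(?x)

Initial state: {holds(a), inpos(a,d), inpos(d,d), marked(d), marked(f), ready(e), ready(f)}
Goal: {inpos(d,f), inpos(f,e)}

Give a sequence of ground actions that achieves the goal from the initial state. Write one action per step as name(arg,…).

1. grab(e,a)  →  {holds(a), inpos(a,d), inpos(d,d), marked(d), marked(e), marked(f), ready(f)}
2. flip(e,f)  →  {holds(a), inpos(a,d), inpos(d,d), inpos(f,e), marked(d), marked(f), ready(f)}
3. flip(f,d)  →  {holds(a), inpos(a,d), inpos(d,d), inpos(d,f), inpos(f,e), marked(d), ready(f)}

grab(e,a); flip(e,f); flip(f,d)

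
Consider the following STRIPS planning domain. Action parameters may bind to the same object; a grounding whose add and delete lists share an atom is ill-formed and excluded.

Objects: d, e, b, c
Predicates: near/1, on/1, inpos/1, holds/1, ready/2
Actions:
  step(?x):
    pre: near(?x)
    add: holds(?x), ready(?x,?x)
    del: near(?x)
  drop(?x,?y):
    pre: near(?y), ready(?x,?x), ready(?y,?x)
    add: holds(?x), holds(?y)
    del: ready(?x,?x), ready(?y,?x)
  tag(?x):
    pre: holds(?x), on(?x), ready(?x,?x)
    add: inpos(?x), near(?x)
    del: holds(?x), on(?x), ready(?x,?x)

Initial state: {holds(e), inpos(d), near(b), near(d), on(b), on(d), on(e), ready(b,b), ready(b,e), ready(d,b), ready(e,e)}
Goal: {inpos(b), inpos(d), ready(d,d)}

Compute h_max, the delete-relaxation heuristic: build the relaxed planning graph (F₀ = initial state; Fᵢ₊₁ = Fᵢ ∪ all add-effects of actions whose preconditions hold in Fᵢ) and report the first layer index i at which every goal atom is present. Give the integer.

2

F0 = init (11 atoms)
F1 = F0 ∪ {holds(b), holds(d), inpos(e), near(e), ready(d,d)}  (16 atoms)
F2 = F1 ∪ {inpos(b)}  (17 atoms)
goal ⊆ F2  ⇒  h_max = 2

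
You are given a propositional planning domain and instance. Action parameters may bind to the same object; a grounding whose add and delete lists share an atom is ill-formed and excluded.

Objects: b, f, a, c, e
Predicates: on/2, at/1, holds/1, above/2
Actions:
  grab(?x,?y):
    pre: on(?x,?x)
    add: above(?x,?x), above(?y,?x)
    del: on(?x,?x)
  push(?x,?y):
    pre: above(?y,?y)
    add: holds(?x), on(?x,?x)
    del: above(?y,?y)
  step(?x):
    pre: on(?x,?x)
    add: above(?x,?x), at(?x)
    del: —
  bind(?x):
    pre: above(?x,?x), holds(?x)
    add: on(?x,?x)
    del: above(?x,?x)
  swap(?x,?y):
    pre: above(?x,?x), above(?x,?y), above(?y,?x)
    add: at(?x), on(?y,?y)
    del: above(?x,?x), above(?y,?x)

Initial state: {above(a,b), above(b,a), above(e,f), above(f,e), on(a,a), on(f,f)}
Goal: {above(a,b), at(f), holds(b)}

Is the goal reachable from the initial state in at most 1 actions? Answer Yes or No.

1. step(f)  →  {above(a,b), above(b,a), above(e,f), above(f,e), above(f,f), at(f), on(a,a), on(f,f)}
2. push(b,f)  →  {above(a,b), above(b,a), above(e,f), above(f,e), at(f), holds(b), on(a,a), on(b,b), on(f,f)}
optimal plan length = 2; 2 > 1

No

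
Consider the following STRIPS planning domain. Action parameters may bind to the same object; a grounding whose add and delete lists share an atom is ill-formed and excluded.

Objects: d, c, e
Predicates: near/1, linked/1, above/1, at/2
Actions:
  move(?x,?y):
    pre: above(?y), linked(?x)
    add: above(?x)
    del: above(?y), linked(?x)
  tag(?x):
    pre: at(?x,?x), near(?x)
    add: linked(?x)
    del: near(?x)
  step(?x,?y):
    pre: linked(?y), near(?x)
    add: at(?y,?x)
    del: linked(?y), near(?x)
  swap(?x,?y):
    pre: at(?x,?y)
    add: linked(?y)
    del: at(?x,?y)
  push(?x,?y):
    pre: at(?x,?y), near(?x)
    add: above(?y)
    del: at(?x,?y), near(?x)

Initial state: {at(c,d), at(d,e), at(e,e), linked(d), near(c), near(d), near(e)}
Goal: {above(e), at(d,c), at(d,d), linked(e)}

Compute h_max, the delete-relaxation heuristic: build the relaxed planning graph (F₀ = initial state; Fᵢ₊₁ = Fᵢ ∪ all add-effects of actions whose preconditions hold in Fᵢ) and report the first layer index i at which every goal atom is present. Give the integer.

1

F0 = init (7 atoms)
F1 = F0 ∪ {above(d), above(e), at(d,c), at(d,d), linked(e)}  (12 atoms)
goal ⊆ F1  ⇒  h_max = 1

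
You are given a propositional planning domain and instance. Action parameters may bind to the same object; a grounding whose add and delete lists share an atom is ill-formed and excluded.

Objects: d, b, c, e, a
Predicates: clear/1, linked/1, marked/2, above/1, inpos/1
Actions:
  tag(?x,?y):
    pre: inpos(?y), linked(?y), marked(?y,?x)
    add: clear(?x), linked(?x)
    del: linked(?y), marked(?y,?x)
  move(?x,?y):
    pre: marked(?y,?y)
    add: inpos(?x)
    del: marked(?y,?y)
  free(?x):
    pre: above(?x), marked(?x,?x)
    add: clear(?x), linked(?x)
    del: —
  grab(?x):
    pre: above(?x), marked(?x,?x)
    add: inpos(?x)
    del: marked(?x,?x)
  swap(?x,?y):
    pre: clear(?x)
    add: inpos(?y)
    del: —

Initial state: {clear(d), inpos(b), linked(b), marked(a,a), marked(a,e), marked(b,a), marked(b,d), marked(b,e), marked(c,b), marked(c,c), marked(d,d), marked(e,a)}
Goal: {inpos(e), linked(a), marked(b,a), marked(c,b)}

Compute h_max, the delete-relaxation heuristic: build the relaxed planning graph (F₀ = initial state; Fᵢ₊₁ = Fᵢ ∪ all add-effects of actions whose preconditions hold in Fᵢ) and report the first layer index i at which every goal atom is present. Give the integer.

1

F0 = init (12 atoms)
F1 = F0 ∪ {clear(a), clear(e), inpos(a), inpos(c), inpos(d), inpos(e), linked(a), linked(d), linked(e)}  (21 atoms)
goal ⊆ F1  ⇒  h_max = 1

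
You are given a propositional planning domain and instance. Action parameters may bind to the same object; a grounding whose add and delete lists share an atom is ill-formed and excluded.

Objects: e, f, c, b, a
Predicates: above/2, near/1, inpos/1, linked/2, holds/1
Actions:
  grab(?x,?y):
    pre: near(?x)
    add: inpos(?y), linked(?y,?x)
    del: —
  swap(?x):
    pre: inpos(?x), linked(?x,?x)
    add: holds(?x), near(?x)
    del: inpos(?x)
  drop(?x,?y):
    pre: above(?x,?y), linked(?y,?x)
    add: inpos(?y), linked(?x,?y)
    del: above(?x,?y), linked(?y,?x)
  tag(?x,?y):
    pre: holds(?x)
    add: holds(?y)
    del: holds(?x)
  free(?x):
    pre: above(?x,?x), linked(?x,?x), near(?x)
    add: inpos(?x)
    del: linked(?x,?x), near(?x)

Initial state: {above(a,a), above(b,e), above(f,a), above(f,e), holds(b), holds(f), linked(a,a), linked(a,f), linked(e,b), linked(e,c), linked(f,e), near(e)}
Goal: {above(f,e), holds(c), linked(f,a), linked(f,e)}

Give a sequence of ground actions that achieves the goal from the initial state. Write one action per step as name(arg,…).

1. drop(f,a)  →  {above(a,a), above(b,e), above(f,e), holds(b), holds(f), inpos(a), linked(a,a), linked(e,b), linked(e,c), linked(f,a), linked(f,e), near(e)}
2. tag(f,c)  →  {above(a,a), above(b,e), above(f,e), holds(b), holds(c), inpos(a), linked(a,a), linked(e,b), linked(e,c), linked(f,a), linked(f,e), near(e)}

drop(f,a); tag(f,c)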